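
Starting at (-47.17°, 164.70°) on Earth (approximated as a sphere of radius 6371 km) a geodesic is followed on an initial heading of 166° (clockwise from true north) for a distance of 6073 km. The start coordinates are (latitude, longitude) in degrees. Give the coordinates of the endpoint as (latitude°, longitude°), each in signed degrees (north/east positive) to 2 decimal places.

-74.25°, -61.90°

Angular distance δ = d/R = 6073/6371 = 0.95323 rad; initial bearing θ = 2.8972 rad.
sin φ₂ = sin φ₁ cos δ + cos φ₁ sin δ cos θ = (-0.7334)(0.5791) + (0.6798)(0.8153)(-0.9703) = -0.9625, so φ₂ = -74.25°.
Δλ = atan2(sin θ sin δ cos φ₁, cos δ − sin φ₁ sin φ₂) = atan2(0.1341, -0.1268) = 133.396°.
λ₂ = 164.700° + 133.396° = 298.10° → -61.90° after wrapping to (−180°, 180°].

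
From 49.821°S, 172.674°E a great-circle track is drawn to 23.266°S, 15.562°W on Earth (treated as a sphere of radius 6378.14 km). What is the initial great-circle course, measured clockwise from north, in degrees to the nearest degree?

Δλ = 171.764° = 2.9978 rad.
y = sin Δλ · cos φ₂ = (0.1433)(0.9187) = 0.1316
x = cos φ₁ sin φ₂ − sin φ₁ cos φ₂ cos Δλ = (0.6452)(-0.3950) − (-0.7640)(0.9187)(-0.9897) = -0.9495
θ = atan2(y, x) = 172.11°, so the bearing is 172°.

172°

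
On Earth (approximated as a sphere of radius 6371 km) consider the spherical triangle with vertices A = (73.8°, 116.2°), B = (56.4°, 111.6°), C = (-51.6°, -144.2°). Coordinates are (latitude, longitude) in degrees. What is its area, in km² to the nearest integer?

Side lengths (central angles): a = 2.3995, b = 2.4678, c = 0.3053 rad; semiperimeter s = 2.5864.
By l'Huilier's theorem, tan(E/4) = √[tan(s/2) tan((s−a)/2) tan((s−b)/2) tan((s−c)/2)], giving spherical excess E = 0.8132 rad.
Area = E·R² = 0.8132 × (6371)² ≈ 33007018 km².

33007018 km²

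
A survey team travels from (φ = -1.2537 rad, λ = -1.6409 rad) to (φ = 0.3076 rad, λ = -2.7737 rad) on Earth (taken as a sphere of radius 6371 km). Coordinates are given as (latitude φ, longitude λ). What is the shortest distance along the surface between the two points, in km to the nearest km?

11042 km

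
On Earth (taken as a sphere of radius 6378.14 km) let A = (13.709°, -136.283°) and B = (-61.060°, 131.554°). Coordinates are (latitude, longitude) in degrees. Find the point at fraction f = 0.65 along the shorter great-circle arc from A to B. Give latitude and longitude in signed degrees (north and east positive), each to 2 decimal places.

The central angle between A and B is δ = 1.7979 rad.
With f = 0.65, the slerp weights are sin((1−f)δ)/sin δ = 0.6041 and sin(fδ)/sin δ = 0.9445.
Weighted sum of the unit vectors: (0.6041)·(-0.7022,-0.6714,0.2370) + (0.9445)·(-0.3210,0.3621,-0.8751) = (-0.7273, -0.0636, -0.6834).
Converting back: φ = atan2(z, √(x²+y²)) = -43.11°, λ = atan2(y, x) = -175.01°.

-43.11°, -175.01°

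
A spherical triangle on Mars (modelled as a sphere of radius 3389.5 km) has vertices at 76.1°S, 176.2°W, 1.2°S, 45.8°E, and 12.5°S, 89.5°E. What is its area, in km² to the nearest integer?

7901239 km²

Side lengths (central angles): a = 0.7810, b = 1.3771, c = 1.7296 rad; semiperimeter s = 1.9438.
By l'Huilier's theorem, tan(E/4) = √[tan(s/2) tan((s−a)/2) tan((s−b)/2) tan((s−c)/2)], giving spherical excess E = 0.6877 rad.
Area = E·R² = 0.6877 × (3389.5)² ≈ 7901239 km².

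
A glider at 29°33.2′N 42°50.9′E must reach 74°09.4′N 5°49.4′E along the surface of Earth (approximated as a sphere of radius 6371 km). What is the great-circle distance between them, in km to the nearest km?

5380 km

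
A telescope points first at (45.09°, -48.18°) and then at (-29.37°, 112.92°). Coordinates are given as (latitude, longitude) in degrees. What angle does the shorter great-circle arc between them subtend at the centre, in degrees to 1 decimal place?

158.3°

With latitudes φ₁ = 45.090°, φ₂ = -29.370° and longitude difference Δλ = 161.100°:
Haversine: a = sin²(Δφ/2) + cos φ₁ cos φ₂ sin²(Δλ/2) = 0.3660 + (0.7060)(0.8715)(0.9730) = 0.96471.
Central angle c = 2·arcsin(√a) = 2.76365 rad.
So the angular separation is 158.3°.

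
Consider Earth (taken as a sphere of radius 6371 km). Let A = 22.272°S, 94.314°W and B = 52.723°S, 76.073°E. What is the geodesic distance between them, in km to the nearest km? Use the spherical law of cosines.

11624 km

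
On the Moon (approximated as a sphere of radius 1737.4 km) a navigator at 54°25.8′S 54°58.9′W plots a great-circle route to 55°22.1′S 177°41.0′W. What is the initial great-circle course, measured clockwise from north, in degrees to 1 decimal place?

Δλ = -122.702° = -2.1415 rad.
y = sin Δλ · cos φ₂ = (-0.8415)(0.5683) = -0.4782
x = cos φ₁ sin φ₂ − sin φ₁ cos φ₂ cos Δλ = (0.5817)(-0.8228) − (-0.8134)(0.5683)(-0.5403) = -0.7284
θ = atan2(y, x) = -146.71°; adding 360° gives 213.3°.

213.3°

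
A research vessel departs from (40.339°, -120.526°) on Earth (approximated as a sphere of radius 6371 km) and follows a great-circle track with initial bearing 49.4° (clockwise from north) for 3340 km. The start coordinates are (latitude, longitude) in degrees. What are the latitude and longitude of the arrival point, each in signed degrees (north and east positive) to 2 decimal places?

53.97°, -80.28°

Angular distance δ = d/R = 3340/6371 = 0.52425 rad; initial bearing θ = 0.8622 rad.
sin φ₂ = sin φ₁ cos δ + cos φ₁ sin δ cos θ = (0.6473)(0.8657) + (0.7622)(0.5006)(0.6508) = 0.8087, so φ₂ = 53.97°.
Δλ = atan2(sin θ sin δ cos φ₁, cos δ − sin φ₁ sin φ₂) = atan2(0.2897, 0.3422) = 40.247°.
λ₂ = -120.526° + 40.247° = -80.28°.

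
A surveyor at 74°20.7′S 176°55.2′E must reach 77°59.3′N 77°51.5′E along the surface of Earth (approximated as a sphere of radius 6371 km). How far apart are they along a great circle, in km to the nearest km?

With latitudes φ₁ = -74.345°, φ₂ = 77.988° and longitude difference Δλ = -99.062°:
cos c = sin φ₁ sin φ₂ + cos φ₁ cos φ₂ cos Δλ = (-0.9629)(0.9781) + (0.2698)(0.2081)(-0.1575) = -0.95067,
so c = arccos(-0.95067) = 2.82617 rad.
Distance = R·c = 6371 × 2.8262 ≈ 18006 km.

18006 km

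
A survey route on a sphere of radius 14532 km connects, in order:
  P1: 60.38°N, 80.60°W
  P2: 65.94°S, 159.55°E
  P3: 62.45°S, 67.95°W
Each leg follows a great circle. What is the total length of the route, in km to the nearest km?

Leg P1→P2: central angle 2.6772 rad, distance 38904.9 km.
Leg P2→P3: central angle 0.8201 rad, distance 11917.0 km.
Total: 38904.9 + 11917.0 ≈ 50822 km.

50822 km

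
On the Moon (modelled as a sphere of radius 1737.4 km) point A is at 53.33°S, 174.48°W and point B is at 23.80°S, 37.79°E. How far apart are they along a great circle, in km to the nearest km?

In radians: φ₁ = -0.9308, φ₂ = -0.4154, Δλ = -147.730° = -2.5784 rad.
Haversine: a = sin²(Δφ/2) + cos φ₁ cos φ₂ sin²(Δλ/2) = 0.0650 + (0.5972)(0.9150)(0.9228) = 0.56917.
Central angle c = 2·arcsin(√a) = 1.70958 rad.
Distance = R·c = 1737.4 × 1.7096 ≈ 2970 km.

2970 km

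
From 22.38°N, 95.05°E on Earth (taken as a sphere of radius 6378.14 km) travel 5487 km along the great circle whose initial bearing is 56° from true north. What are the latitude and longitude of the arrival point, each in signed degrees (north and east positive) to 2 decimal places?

Angular distance δ = d/R = 5487/6378.14 = 0.86028 rad; initial bearing θ = 0.9774 rad.
sin φ₂ = sin φ₁ cos δ + cos φ₁ sin δ cos θ = (0.3807)(0.6522) + (0.9247)(0.7580)(0.5592) = 0.6403, so φ₂ = 39.81°.
Δλ = atan2(sin θ sin δ cos φ₁, cos δ − sin φ₁ sin φ₂) = atan2(0.5811, 0.4084) = 54.898°.
λ₂ = 95.050° + 54.898° = 149.95°.

39.81°, 149.95°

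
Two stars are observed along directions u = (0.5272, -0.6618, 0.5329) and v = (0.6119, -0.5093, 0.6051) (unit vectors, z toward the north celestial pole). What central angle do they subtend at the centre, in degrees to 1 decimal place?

u·v = 0.9821; |u| = 1.0000, |v| = 1.0000.
cos θ = (u·v)/(|u||v|) = 0.9822, so θ = 10.8°.

10.8°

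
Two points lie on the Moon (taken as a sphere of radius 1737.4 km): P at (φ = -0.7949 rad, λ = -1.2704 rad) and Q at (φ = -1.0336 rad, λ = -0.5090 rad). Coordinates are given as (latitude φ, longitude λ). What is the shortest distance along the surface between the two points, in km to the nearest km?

886 km

Let φ₁ = -0.7949 rad, φ₂ = -1.0336 rad, and Δλ = 0.7614 rad.
cos c = sin φ₁ sin φ₂ + cos φ₁ cos φ₂ cos Δλ = (-0.7138)(-0.8591) + (0.7004)(0.5117)(0.7239) = 0.87268,
so c = arccos(0.87268) = 0.51013 rad.
Distance = R·c = 1737.4 × 0.5101 ≈ 886 km.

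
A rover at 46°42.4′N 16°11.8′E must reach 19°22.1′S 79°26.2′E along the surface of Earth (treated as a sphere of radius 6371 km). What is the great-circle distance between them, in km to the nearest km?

Let φ₁ = 0.8152 rad, φ₂ = -0.3380 rad, and Δλ = 1.1037 rad.
cos c = sin φ₁ sin φ₂ + cos φ₁ cos φ₂ cos Δλ = (0.7279)(-0.3316) + (0.6857)(0.9434)(0.4503) = 0.04990,
so c = arccos(0.04990) = 1.52088 rad.
Distance = R·c = 6371 × 1.5209 ≈ 9690 km.

9690 km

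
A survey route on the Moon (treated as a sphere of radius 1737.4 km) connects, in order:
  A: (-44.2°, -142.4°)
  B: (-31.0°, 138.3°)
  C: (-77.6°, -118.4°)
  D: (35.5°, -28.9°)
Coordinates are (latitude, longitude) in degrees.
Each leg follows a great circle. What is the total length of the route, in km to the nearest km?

Leg A→B: central angle 1.0779 rad, distance 1872.8 km.
Leg B→C: central angle 1.0920 rad, distance 1897.3 km.
Leg C→D: central angle 2.1720 rad, distance 3773.6 km.
Total: 1872.8 + 1897.3 + 3773.6 ≈ 7544 km.

7544 km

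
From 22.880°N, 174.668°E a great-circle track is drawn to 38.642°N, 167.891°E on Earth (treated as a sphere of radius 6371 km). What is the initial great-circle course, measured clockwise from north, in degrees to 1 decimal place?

341.4°

With φ₁ = 0.3993, φ₂ = 0.6744, Δλ = -0.1183 rad, the forward-azimuth formula gives
θ = atan2( sin Δλ cos φ₂ , cos φ₁ sin φ₂ − sin φ₁ cos φ₂ cos Δλ ) = atan2(-0.0922, 0.2738) = -18.61°.
Adding 360° brings this into [0°, 360°): 341.4°.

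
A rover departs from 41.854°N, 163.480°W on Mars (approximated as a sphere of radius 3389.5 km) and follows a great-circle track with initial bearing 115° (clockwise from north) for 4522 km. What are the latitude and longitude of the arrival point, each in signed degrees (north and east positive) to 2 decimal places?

Angular distance δ = d/R = 4522/3389.5 = 1.33412 rad; initial bearing θ = 2.0071 rad.
sin φ₂ = sin φ₁ cos δ + cos φ₁ sin δ cos θ = (0.6672)(0.2345) + (0.7448)(0.9721)(-0.4226) = -0.1496, so φ₂ = -8.60°.
Δλ = atan2(sin θ sin δ cos φ₁, cos δ − sin φ₁ sin φ₂) = atan2(0.6562, 0.3343) = 63.007°.
λ₂ = -163.480° + 63.007° = -100.47°.

-8.60°, -100.47°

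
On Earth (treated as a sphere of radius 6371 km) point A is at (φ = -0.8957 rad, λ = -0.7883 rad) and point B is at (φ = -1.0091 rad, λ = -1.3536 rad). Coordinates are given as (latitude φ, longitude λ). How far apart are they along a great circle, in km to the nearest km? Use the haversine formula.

With latitudes φ₁ = -51.320°, φ₂ = -57.817° and longitude difference Δλ = -32.389°:
Haversine: a = sin²(Δφ/2) + cos φ₁ cos φ₂ sin²(Δλ/2) = 0.0032 + (0.6250)(0.5326)(0.0778) = 0.02910.
Central angle c = 2·arcsin(√a) = 0.34288 rad.
Distance = R·c = 6371 × 0.3429 ≈ 2184 km.

2184 km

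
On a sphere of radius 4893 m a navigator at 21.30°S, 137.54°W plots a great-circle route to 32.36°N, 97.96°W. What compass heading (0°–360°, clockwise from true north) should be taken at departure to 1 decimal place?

Δλ = 39.580° = 0.6908 rad.
y = sin Δλ · cos φ₂ = (0.6372)(0.8447) = 0.5382
x = cos φ₁ sin φ₂ − sin φ₁ cos φ₂ cos Δλ = (0.9317)(0.5352) − (-0.3633)(0.8447)(0.7707) = 0.7352
θ = atan2(y, x) = 36.21°, so the bearing is 36.2°.

36.2°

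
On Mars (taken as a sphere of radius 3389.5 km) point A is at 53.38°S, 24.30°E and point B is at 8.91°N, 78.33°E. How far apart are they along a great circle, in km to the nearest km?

In radians: φ₁ = -0.9317, φ₂ = 0.1555, Δλ = 54.030° = 0.9430 rad.
Haversine: a = sin²(Δφ/2) + cos φ₁ cos φ₂ sin²(Δλ/2) = 0.2675 + (0.5965)(0.9879)(0.2063) = 0.38909.
Central angle c = 2·arcsin(√a) = 1.34711 rad.
Distance = R·c = 3389.5 × 1.3471 ≈ 4566 km.

4566 km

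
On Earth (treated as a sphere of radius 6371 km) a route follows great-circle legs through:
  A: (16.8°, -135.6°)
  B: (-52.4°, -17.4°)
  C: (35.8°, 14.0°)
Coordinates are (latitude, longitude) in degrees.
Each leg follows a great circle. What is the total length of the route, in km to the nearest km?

23650 km

Leg A→B: central angle 2.1002 rad, distance 13380.4 km.
Leg B→C: central angle 1.6119 rad, distance 10269.2 km.
Total: 13380.4 + 10269.2 ≈ 23650 km.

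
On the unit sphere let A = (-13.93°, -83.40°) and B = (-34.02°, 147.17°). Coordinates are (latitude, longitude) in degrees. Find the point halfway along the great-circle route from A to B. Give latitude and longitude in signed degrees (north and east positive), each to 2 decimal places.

-45.76°, -138.65°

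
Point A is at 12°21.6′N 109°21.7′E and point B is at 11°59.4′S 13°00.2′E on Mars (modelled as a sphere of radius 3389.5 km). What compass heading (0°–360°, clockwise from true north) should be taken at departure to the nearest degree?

260°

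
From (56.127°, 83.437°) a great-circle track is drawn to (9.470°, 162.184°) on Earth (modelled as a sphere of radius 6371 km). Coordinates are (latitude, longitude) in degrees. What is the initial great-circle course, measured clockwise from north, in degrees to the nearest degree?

With φ₁ = 0.9796, φ₂ = 0.1653, Δλ = 1.3744 rad, the forward-azimuth formula gives
θ = atan2( sin Δλ cos φ₂ , cos φ₁ sin φ₂ − sin φ₁ cos φ₂ cos Δλ ) = atan2(0.9674, -0.0681) = 94.03°.
So the initial bearing is 94°.

94°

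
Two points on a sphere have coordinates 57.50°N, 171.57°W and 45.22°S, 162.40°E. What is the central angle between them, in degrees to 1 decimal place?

With latitudes φ₁ = 57.500°, φ₂ = -45.220° and longitude difference Δλ = -26.030°:
cos c = sin φ₁ sin φ₂ + cos φ₁ cos φ₂ cos Δλ = (0.8434)(-0.7098) + (0.5373)(0.7044)(0.8986) = -0.25858,
so c = arccos(-0.25858) = 1.83234 rad.
So the angular separation is 105.0°.

105.0°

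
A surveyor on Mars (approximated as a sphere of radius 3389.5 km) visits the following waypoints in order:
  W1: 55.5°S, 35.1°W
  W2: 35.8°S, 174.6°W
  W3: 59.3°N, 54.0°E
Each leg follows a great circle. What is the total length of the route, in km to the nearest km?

13212 km

Leg W1→W2: central angle 1.4376 rad, distance 4872.9 km.
Leg W2→W3: central angle 2.4604 rad, distance 8339.5 km.
Total: 4872.9 + 8339.5 ≈ 13212 km.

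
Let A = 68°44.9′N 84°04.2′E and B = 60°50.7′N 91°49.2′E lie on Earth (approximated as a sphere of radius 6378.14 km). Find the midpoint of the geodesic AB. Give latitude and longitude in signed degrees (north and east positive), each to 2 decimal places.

64.85°, 88.51°

Central angle δ = 0.1492 rad. Interpolating on the sphere with fraction f = 0.5:
P = [sin((1−f)δ)·A + sin(fδ)·B] / sin δ = 0.5014·A + 0.5014·B in Cartesian coordinates,
giving P = (0.0110, 0.4249, 0.9052), i.e. latitude 64.85°, longitude 88.51°.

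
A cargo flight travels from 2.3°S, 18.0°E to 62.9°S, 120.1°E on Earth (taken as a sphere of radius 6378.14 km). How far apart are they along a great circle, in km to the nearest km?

10400 km

With latitudes φ₁ = -2.300°, φ₂ = -62.900° and longitude difference Δλ = 102.100°:
cos c = sin φ₁ sin φ₂ + cos φ₁ cos φ₂ cos Δλ = (-0.0401)(-0.8902) + (0.9992)(0.4555)(-0.2096) = -0.05969,
so c = arccos(-0.05969) = 1.63052 rad.
Distance = R·c = 6378.14 × 1.6305 ≈ 10400 km.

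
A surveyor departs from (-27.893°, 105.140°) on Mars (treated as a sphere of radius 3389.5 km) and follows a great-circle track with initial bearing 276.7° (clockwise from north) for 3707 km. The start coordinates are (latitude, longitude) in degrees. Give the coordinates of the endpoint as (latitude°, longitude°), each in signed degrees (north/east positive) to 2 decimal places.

-7.08°, 42.39°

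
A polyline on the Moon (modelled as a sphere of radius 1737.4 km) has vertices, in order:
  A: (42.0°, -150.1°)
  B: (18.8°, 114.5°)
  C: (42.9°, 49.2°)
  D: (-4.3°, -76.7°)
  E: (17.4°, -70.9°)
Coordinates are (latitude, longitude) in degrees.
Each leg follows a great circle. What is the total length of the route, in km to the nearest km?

Leg A→B: central angle 1.4208 rad, distance 2468.5 km.
Leg B→C: central angle 1.0366 rad, distance 1801.0 km.
Leg C→D: central angle 2.0707 rad, distance 3597.7 km.
Leg D→E: central angle 0.3917 rad, distance 680.5 km.
Total: 2468.5 + 1801.0 + 3597.7 + 680.5 ≈ 8548 km.

8548 km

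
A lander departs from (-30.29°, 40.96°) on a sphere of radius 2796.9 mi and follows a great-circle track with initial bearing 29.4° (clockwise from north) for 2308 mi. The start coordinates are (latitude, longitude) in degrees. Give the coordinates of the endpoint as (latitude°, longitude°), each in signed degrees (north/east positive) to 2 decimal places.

12.15°, 62.61°

Angular distance δ = d/R = 2308/2796.9 = 0.82520 rad; initial bearing θ = 0.5131 rad.
sin φ₂ = sin φ₁ cos δ + cos φ₁ sin δ cos θ = (-0.5044)(0.6784) + (0.8635)(0.7347)(0.8712) = 0.2105, so φ₂ = 12.15°.
Δλ = atan2(sin θ sin δ cos φ₁, cos δ − sin φ₁ sin φ₂) = atan2(0.3114, 0.7846) = 21.649°.
λ₂ = 40.960° + 21.649° = 62.61°.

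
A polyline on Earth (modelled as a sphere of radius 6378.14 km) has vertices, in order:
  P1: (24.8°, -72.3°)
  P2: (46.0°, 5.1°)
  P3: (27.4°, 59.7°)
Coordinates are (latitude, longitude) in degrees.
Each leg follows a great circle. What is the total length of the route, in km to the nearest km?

12295 km

Leg P1→P2: central angle 1.1160 rad, distance 7117.9 km.
Leg P2→P3: central angle 0.8117 rad, distance 5176.8 km.
Total: 7117.9 + 5176.8 ≈ 12295 km.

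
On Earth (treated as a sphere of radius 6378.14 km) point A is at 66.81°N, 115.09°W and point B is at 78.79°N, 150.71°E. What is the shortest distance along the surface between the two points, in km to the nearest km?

2934 km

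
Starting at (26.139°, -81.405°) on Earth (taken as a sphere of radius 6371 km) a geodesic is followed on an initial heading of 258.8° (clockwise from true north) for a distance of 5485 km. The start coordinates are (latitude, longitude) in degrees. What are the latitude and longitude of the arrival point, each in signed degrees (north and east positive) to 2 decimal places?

8.91°, -130.26°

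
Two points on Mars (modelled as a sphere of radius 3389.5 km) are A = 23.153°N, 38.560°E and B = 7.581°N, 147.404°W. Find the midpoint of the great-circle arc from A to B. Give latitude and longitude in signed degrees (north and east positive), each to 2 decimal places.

76.86°, 161.38°

Central angle δ = 2.5956 rad. Interpolating on the sphere with fraction f = 0.5:
P = [sin((1−f)δ)·A + sin(fδ)·B] / sin δ = 1.8545·A + 1.8545·B in Cartesian coordinates,
giving P = (-0.2154, 0.0726, 0.9738), i.e. latitude 76.86°, longitude 161.38°.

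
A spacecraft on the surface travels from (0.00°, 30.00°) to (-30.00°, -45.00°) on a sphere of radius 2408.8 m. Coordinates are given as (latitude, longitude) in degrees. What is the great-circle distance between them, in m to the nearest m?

With latitudes φ₁ = 0.000°, φ₂ = -30.000° and longitude difference Δλ = -75.000°:
cos c = sin φ₁ sin φ₂ + cos φ₁ cos φ₂ cos Δλ = (0.0000)(-0.5000) + (1.0000)(0.8660)(0.2588) = 0.22414,
so c = arccos(0.22414) = 1.34473 rad.
Distance = R·c = 2408.8 × 1.3447 ≈ 3239 m.

3239 m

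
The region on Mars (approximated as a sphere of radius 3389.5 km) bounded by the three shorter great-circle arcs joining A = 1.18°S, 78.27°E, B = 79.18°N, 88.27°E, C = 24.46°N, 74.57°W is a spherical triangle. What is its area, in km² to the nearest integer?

14284845 km²

Side lengths (central angles): a = 1.3249, b = 2.5291, c = 1.4054 rad; semiperimeter s = 2.6297.
By l'Huilier's theorem, tan(E/4) = √[tan(s/2) tan((s−a)/2) tan((s−b)/2) tan((s−c)/2)], giving spherical excess E = 1.2434 rad.
Area = E·R² = 1.2434 × (3389.5)² ≈ 14284845 km².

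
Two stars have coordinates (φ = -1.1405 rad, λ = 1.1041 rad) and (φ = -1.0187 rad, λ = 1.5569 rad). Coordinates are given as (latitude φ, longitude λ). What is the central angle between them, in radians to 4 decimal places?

With latitudes φ₁ = -65.346°, φ₂ = -58.367° and longitude difference Δλ = 25.944°:
cos c = sin φ₁ sin φ₂ + cos φ₁ cos φ₂ cos Δλ = (-0.9088)(-0.8514) + (0.4171)(0.5245)(0.8992) = 0.97054,
so c = arccos(0.97054) = 0.24332 rad.
So the angular separation is 0.2433 rad.

0.2433 rad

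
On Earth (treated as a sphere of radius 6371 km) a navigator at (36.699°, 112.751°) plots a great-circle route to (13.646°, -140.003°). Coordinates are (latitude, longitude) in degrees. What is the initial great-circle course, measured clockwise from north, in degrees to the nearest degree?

Δλ = 107.246° = 1.8718 rad.
y = sin Δλ · cos φ₂ = (0.9550)(0.9718) = 0.9281
x = cos φ₁ sin φ₂ − sin φ₁ cos φ₂ cos Δλ = (0.8018)(0.2359) − (0.5976)(0.9718)(-0.2965) = 0.3613
θ = atan2(y, x) = 68.73°, so the bearing is 69°.

69°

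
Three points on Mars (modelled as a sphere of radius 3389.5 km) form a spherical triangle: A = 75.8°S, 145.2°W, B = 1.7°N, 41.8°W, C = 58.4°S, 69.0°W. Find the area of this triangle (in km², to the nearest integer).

Side lengths (central angles): a = 1.1146, b = 0.5426, c = 1.6565 rad; semiperimeter s = 1.6568.
By l'Huilier's theorem, tan(E/4) = √[tan(s/2) tan((s−a)/2) tan((s−b)/2) tan((s−c)/2)], giving spherical excess E = 0.0228 rad.
Area = E·R² = 0.0228 × (3389.5)² ≈ 262165 km².

262165 km²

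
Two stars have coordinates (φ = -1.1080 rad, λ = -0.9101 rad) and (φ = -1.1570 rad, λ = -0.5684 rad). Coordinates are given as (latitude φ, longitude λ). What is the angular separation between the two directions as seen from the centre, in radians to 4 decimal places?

Let φ₁ = -1.1080 rad, φ₂ = -1.1570 rad, and Δλ = 0.3417 rad.
cos c = sin φ₁ sin φ₂ + cos φ₁ cos φ₂ cos Δλ = (-0.8948)(-0.9156) + (0.4465)(0.4021)(0.9422) = 0.98842,
so c = arccos(0.98842) = 0.15232 rad.
So the angular separation is 0.1523 rad.

0.1523 rad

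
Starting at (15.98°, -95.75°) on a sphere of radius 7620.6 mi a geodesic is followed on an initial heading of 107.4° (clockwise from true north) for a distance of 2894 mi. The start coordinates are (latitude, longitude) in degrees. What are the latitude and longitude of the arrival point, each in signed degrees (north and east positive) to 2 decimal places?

Angular distance δ = d/R = 2894/7620.6 = 0.37976 rad; initial bearing θ = 1.8745 rad.
sin φ₂ = sin φ₁ cos δ + cos φ₁ sin δ cos θ = (0.2753)(0.9288) + (0.9614)(0.3707)(-0.2990) = 0.1491, so φ₂ = 8.58°.
Δλ = atan2(sin θ sin δ cos φ₁, cos δ − sin φ₁ sin φ₂) = atan2(0.3401, 0.8877) = 20.961°.
λ₂ = -95.750° + 20.961° = -74.79°.

8.58°, -74.79°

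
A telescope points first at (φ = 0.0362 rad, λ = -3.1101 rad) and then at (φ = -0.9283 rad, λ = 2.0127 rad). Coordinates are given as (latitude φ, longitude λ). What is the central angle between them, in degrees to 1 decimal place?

77.9°

In radians: φ₁ = 0.0362, φ₂ = -0.9283, Δλ = -66.485° = -1.1604 rad.
cos c = sin φ₁ sin φ₂ + cos φ₁ cos φ₂ cos Δλ = (0.0362)(-0.8006) + (0.9993)(0.5992)(0.3990) = 0.20994,
so c = arccos(0.20994) = 1.35928 rad.
So the angular separation is 77.9°.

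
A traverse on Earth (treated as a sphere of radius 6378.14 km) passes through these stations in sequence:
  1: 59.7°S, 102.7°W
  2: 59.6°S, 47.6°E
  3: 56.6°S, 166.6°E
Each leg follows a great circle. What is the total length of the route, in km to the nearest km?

Leg 1→2: central angle 1.0205 rad, distance 6509.0 km.
Leg 2→3: central angle 0.9459 rad, distance 6033.0 km.
Total: 6509.0 + 6033.0 ≈ 12542 km.

12542 km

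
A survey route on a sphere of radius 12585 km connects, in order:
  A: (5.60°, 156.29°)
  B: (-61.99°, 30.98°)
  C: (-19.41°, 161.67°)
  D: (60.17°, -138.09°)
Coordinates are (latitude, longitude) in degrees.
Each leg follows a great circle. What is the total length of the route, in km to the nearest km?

Leg A→B: central angle 1.9351 rad, distance 24353.3 km.
Leg B→C: central angle 1.5662 rad, distance 19710.3 km.
Leg C→D: central angle 1.6262 rad, distance 20466.3 km.
Total: 24353.3 + 19710.3 + 20466.3 ≈ 64530 km.

64530 km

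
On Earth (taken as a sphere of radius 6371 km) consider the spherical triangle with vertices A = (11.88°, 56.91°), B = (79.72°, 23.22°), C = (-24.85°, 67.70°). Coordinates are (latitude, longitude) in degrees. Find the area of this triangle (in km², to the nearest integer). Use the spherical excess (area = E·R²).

Side lengths (central angles): a = 1.8733, b = 0.6669, c = 1.2155 rad; semiperimeter s = 1.8779.
By l'Huilier's theorem, tan(E/4) = √[tan(s/2) tan((s−a)/2) tan((s−b)/2) tan((s−c)/2)], giving spherical excess E = 0.1083 rad.
Area = E·R² = 0.1083 × (6371)² ≈ 4396014 km².

4396014 km²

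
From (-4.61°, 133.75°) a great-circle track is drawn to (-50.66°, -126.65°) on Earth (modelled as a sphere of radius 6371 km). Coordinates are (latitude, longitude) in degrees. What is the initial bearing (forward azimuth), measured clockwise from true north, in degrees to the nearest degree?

141°

Δλ = 99.600° = 1.7383 rad.
y = sin Δλ · cos φ₂ = (0.9860)(0.6339) = 0.6250
x = cos φ₁ sin φ₂ − sin φ₁ cos φ₂ cos Δλ = (0.9968)(-0.7734) − (-0.0804)(0.6339)(-0.1668) = -0.7794
θ = atan2(y, x) = 141.27°, so the bearing is 141°.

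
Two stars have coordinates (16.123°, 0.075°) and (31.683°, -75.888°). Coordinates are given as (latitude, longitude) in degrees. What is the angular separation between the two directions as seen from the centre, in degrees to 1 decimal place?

69.9°

In radians: φ₁ = 0.2814, φ₂ = 0.5530, Δλ = -75.963° = -1.3258 rad.
Haversine: a = sin²(Δφ/2) + cos φ₁ cos φ₂ sin²(Δλ/2) = 0.0183 + (0.9607)(0.8510)(0.3787) = 0.32793.
Central angle c = 2·arcsin(√a) = 1.21948 rad.
So the angular separation is 69.9°.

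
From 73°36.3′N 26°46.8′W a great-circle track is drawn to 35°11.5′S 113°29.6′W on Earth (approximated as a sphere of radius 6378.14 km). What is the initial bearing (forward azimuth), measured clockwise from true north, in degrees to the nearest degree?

Δλ = -86.713° = -1.5134 rad.
y = sin Δλ · cos φ₂ = (-0.9984)(0.8172) = -0.8159
x = cos φ₁ sin φ₂ − sin φ₁ cos φ₂ cos Δλ = (0.2823)(-0.5763) − (0.9593)(0.8172)(0.0573) = -0.2076
θ = atan2(y, x) = -104.28°; adding 360° gives 256°.

256°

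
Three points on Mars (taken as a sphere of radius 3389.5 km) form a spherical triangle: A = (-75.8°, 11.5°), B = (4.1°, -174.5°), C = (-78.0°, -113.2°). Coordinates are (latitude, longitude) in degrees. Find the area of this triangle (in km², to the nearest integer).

2772074 km²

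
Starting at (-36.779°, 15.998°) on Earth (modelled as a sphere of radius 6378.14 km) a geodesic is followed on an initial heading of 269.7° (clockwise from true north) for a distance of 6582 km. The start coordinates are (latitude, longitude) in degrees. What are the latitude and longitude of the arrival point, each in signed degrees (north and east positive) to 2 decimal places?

Angular distance δ = d/R = 6582/6378.14 = 1.03196 rad; initial bearing θ = 4.7072 rad.
sin φ₂ = sin φ₁ cos δ + cos φ₁ sin δ cos θ = (-0.5987)(0.5131) + (0.8010)(0.8583)(-0.0052) = -0.3108, so φ₂ = -18.11°.
Δλ = atan2(sin θ sin δ cos φ₁, cos δ − sin φ₁ sin φ₂) = atan2(-0.6875, 0.3270) = -64.559°.
λ₂ = 15.998° − 64.559° = -48.56°.

-18.11°, -48.56°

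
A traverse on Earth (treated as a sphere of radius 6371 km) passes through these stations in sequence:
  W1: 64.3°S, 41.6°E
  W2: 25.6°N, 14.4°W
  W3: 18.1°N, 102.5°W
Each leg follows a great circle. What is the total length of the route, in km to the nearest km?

Leg W1→W2: central angle 1.7423 rad, distance 11100.1 km.
Leg W2→W3: central angle 1.4074 rad, distance 8966.6 km.
Total: 11100.1 + 8966.6 ≈ 20067 km.

20067 km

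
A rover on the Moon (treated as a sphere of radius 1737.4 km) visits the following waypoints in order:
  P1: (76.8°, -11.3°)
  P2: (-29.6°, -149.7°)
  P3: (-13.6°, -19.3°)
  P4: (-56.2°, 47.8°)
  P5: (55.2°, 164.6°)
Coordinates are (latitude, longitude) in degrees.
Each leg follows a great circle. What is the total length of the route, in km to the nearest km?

Leg P1→P2: central angle 2.2515 rad, distance 3911.8 km.
Leg P2→P3: central angle 2.0171 rad, distance 3504.4 km.
Leg P3→P4: central angle 1.1529 rad, distance 2003.1 km.
Leg P4→P5: central angle 2.5419 rad, distance 4416.3 km.
Total: 3911.8 + 3504.4 + 2003.1 + 4416.3 ≈ 13836 km.

13836 km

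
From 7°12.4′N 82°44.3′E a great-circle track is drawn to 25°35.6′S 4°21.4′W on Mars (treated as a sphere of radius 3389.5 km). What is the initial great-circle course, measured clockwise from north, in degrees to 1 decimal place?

244.3°

Δλ = -87.095° = -1.5201 rad.
y = sin Δλ · cos φ₂ = (-0.9987)(0.9019) = -0.9007
x = cos φ₁ sin φ₂ − sin φ₁ cos φ₂ cos Δλ = (0.9921)(-0.4320) − (0.1254)(0.9019)(0.0507) = -0.4343
θ = atan2(y, x) = -115.74°; adding 360° gives 244.3°.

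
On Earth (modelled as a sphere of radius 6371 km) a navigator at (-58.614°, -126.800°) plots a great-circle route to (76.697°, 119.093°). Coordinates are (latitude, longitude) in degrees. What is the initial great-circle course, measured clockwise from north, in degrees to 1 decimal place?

333.8°

Δλ = -114.107° = -1.9915 rad.
y = sin Δλ · cos φ₂ = (-0.9128)(0.2301) = -0.2100
x = cos φ₁ sin φ₂ − sin φ₁ cos φ₂ cos Δλ = (0.5208)(0.9732) − (-0.8537)(0.2301)(-0.4084) = 0.4266
θ = atan2(y, x) = -26.21°; adding 360° gives 333.8°.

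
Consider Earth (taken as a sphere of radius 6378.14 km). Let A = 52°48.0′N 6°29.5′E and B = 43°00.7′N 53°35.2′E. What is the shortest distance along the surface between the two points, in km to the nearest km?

In radians: φ₁ = 0.9215, φ₂ = 0.7507, Δλ = 47.095° = 0.8220 rad.
cos c = sin φ₁ sin φ₂ + cos φ₁ cos φ₂ cos Δλ = (0.7965)(0.6821) + (0.6046)(0.7312)(0.6808) = 0.84432,
so c = arccos(0.84432) = 0.56550 rad.
Distance = R·c = 6378.14 × 0.5655 ≈ 3607 km.

3607 km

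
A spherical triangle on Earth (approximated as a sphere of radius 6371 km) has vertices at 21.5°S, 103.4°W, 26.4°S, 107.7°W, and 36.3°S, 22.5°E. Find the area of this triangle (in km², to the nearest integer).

Side lengths (central angles): a = 1.7749, b = 1.7954, c = 0.1096 rad; semiperimeter s = 1.8400.
By l'Huilier's theorem, tan(E/4) = √[tan(s/2) tan((s−a)/2) tan((s−b)/2) tan((s−c)/2)], giving spherical excess E = 0.1337 rad.
Area = E·R² = 0.1337 × (6371)² ≈ 5425584 km².

5425584 km²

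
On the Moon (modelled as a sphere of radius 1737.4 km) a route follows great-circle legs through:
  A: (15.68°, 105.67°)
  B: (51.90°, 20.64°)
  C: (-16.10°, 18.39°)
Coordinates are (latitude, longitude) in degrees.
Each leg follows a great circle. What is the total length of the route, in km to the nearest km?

Leg A→B: central angle 1.3035 rad, distance 2264.7 km.
Leg B→C: central angle 1.1873 rad, distance 2062.8 km.
Total: 2264.7 + 2062.8 ≈ 4328 km.

4328 km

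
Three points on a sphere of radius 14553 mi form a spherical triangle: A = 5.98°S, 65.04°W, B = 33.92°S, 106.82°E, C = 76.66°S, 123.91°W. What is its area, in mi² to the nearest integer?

111866540 mi²

Side lengths (central angles): a = 1.1354, b = 1.3490, c = 2.4323 rad; semiperimeter s = 2.4584.
By l'Huilier's theorem, tan(E/4) = √[tan(s/2) tan((s−a)/2) tan((s−b)/2) tan((s−c)/2)], giving spherical excess E = 0.5282 rad.
Area = E·R² = 0.5282 × (14553)² ≈ 111866540 mi².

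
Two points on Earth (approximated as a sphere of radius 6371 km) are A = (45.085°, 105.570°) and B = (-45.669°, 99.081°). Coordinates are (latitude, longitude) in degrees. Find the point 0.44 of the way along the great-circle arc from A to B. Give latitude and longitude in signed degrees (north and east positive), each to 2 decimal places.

5.16°, 102.65°

The central angle between A and B is δ = 1.5871 rad.
With f = 0.44, the slerp weights are sin((1−f)δ)/sin δ = 0.7764 and sin(fδ)/sin δ = 0.6430.
Weighted sum of the unit vectors: (0.7764)·(-0.1895,0.6801,0.7082) + (0.6430)·(-0.1103,0.6900,-0.7153) = (-0.2181, 0.9718, 0.0899).
Converting back: φ = atan2(z, √(x²+y²)) = 5.16°, λ = atan2(y, x) = 102.65°.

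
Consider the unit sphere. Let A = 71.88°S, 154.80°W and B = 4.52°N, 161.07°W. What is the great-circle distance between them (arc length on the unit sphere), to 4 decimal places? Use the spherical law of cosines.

1.3353

Let φ₁ = -1.2545 rad, φ₂ = 0.0789 rad, and Δλ = -0.1094 rad.
cos c = sin φ₁ sin φ₂ + cos φ₁ cos φ₂ cos Δλ = (-0.9504)(0.0788) + (0.3110)(0.9969)(0.9940) = 0.23329,
so c = arccos(0.23329) = 1.33534 rad.
On the unit sphere the arc length equals the central angle: 1.3353.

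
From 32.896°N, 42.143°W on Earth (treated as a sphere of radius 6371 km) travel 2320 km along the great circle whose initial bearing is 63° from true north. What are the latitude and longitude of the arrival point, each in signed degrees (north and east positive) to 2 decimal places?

40.04°, -17.66°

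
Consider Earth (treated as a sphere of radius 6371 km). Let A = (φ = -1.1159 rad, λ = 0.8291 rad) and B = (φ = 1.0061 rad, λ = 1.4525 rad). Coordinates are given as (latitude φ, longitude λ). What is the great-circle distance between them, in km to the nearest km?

13856 km

With latitudes φ₁ = -63.936°, φ₂ = 57.645° and longitude difference Δλ = 35.718°:
Haversine: a = sin²(Δφ/2) + cos φ₁ cos φ₂ sin²(Δλ/2) = 0.7619 + (0.4394)(0.5352)(0.0941) = 0.78397.
Central angle c = 2·arcsin(√a) = 2.17480 rad.
Distance = R·c = 6371 × 2.1748 ≈ 13856 km.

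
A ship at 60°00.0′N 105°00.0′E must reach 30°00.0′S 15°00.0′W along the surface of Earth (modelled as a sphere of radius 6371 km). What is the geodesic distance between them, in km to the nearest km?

14512 km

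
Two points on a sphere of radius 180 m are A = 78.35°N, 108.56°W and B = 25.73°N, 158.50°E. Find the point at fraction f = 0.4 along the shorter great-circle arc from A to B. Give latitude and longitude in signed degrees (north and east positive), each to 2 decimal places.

63.13°, 176.59°

Central angle δ = 1.1419 rad. Interpolating on the sphere with fraction f = 0.4:
P = [sin((1−f)δ)·A + sin(fδ)·B] / sin δ = 0.6958·A + 0.4850·B in Cartesian coordinates,
giving P = (-0.4512, 0.0269, 0.8920), i.e. latitude 63.13°, longitude 176.59°.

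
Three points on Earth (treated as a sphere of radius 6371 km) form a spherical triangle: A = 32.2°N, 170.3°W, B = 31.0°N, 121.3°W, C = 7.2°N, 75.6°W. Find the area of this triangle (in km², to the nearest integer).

1281505 km²

Side lengths (central angles): a = 0.8520, b = 1.5728, c = 0.7223 rad; semiperimeter s = 1.5735.
By l'Huilier's theorem, tan(E/4) = √[tan(s/2) tan((s−a)/2) tan((s−b)/2) tan((s−c)/2)], giving spherical excess E = 0.0316 rad.
Area = E·R² = 0.0316 × (6371)² ≈ 1281505 km².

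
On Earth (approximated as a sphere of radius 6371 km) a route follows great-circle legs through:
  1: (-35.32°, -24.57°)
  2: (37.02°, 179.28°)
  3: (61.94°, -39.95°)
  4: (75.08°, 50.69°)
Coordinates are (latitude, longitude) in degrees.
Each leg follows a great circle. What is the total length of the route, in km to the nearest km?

Leg 1→2: central angle 2.8051 rad, distance 17871.5 km.
Leg 2→3: central angle 1.3280 rad, distance 8460.8 km.
Leg 3→4: central angle 0.5522 rad, distance 3518.3 km.
Total: 17871.5 + 8460.8 + 3518.3 ≈ 29851 km.

29851 km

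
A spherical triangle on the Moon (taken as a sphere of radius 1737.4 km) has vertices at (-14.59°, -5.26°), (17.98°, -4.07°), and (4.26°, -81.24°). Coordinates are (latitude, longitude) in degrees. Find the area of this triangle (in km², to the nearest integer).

Side lengths (central angles): a = 1.3351, b = 1.3540, c = 0.5688 rad; semiperimeter s = 1.6289.
By l'Huilier's theorem, tan(E/4) = √[tan(s/2) tan((s−a)/2) tan((s−b)/2) tan((s−c)/2)], giving spherical excess E = 0.4492 rad.
Area = E·R² = 0.4492 × (1737.4)² ≈ 1355914 km².

1355914 km²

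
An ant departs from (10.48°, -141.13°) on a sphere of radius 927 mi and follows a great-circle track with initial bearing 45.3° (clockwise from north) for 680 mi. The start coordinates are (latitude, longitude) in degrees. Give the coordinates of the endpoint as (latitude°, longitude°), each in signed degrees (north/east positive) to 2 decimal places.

36.74°, -104.70°

Angular distance δ = d/R = 680/927 = 0.73355 rad; initial bearing θ = 0.7906 rad.
sin φ₂ = sin φ₁ cos δ + cos φ₁ sin δ cos θ = (0.1819)(0.7428) + (0.9833)(0.6695)(0.7034) = 0.5982, so φ₂ = 36.74°.
Δλ = atan2(sin θ sin δ cos φ₁, cos δ − sin φ₁ sin φ₂) = atan2(0.4679, 0.6340) = 36.431°.
λ₂ = -141.130° + 36.431° = -104.70°.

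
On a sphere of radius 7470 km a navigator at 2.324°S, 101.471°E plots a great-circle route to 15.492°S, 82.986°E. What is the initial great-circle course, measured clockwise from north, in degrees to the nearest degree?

With φ₁ = -0.0406, φ₂ = -0.2704, Δλ = -0.3226 rad, the forward-azimuth formula gives
θ = atan2( sin Δλ cos φ₂ , cos φ₁ sin φ₂ − sin φ₁ cos φ₂ cos Δλ ) = atan2(-0.3055, -0.2298) = -126.95°.
Adding 360° brings this into [0°, 360°): 233°.

233°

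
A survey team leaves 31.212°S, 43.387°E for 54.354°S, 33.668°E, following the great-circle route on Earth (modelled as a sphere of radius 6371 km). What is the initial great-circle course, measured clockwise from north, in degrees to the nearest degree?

194°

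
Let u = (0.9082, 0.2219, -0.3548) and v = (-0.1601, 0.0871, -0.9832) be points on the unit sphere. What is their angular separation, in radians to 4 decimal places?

1.3461 rad

u·v = 0.2228; |u| = 1.0000, |v| = 1.0000.
cos θ = (u·v)/(|u||v|) = 0.2228, so θ = 1.3461 rad.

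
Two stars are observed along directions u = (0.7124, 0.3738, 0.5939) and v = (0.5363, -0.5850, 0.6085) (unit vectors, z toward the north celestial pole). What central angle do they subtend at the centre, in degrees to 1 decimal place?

u·v = 0.5248; |u| = 1.0000, |v| = 1.0001.
cos θ = (u·v)/(|u||v|) = 0.5248, so θ = 58.3°.

58.3°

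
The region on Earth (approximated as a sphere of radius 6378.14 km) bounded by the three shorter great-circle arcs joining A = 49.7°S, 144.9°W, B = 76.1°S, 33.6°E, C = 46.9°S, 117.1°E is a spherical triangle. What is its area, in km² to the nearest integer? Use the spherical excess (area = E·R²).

Side lengths (central angles): a = 0.7563, b = 1.0525, c = 0.9459 rad; semiperimeter s = 1.3774.
By l'Huilier's theorem, tan(E/4) = √[tan(s/2) tan((s−a)/2) tan((s−b)/2) tan((s−c)/2)], giving spherical excess E = 0.3884 rad.
Area = E·R² = 0.3884 × (6378.14)² ≈ 15798872 km².

15798872 km²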